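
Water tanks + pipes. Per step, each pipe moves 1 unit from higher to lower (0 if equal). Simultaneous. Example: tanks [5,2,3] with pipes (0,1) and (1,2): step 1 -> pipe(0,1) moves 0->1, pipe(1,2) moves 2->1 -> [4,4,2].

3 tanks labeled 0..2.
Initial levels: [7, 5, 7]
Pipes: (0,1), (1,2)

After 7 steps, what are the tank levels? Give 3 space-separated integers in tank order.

Step 1: flows [0->1,2->1] -> levels [6 7 6]
Step 2: flows [1->0,1->2] -> levels [7 5 7]
  -> period-2 cycle: step 2 state = step 0 state
  -> state at step 7: (7-0) mod 2 = 1, same as step 1 -> [6 7 6]

Answer: 6 7 6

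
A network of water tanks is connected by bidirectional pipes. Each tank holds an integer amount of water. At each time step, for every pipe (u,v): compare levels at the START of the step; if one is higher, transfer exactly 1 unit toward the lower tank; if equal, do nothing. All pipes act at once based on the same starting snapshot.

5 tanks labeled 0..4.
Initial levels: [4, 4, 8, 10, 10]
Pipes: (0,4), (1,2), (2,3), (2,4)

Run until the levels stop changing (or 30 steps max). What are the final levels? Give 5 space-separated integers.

Answer: 6 8 6 8 8

Derivation:
Step 1: flows [4->0,2->1,3->2,4->2] -> levels [5 5 9 9 8]
Step 2: flows [4->0,2->1,2=3,2->4] -> levels [6 6 7 9 8]
Step 3: flows [4->0,2->1,3->2,4->2] -> levels [7 7 8 8 6]
Step 4: flows [0->4,2->1,2=3,2->4] -> levels [6 8 6 8 8]
Step 5: flows [4->0,1->2,3->2,4->2] -> levels [7 7 9 7 6]
Step 6: flows [0->4,2->1,2->3,2->4] -> levels [6 8 6 8 8]
  -> period-2 cycle: step 6 state = step 4 state; never stabilizes
  -> state at step 30: (30-4) mod 2 = 0, same as step 4 -> [6 8 6 8 8]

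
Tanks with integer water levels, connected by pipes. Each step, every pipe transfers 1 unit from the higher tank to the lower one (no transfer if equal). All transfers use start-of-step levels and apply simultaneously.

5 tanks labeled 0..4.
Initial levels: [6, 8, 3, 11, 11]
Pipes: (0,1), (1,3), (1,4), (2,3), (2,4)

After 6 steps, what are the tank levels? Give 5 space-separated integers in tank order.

Answer: 8 6 7 9 9

Derivation:
Step 1: flows [1->0,3->1,4->1,3->2,4->2] -> levels [7 9 5 9 9]
Step 2: flows [1->0,1=3,1=4,3->2,4->2] -> levels [8 8 7 8 8]
Step 3: flows [0=1,1=3,1=4,3->2,4->2] -> levels [8 8 9 7 7]
Step 4: flows [0=1,1->3,1->4,2->3,2->4] -> levels [8 6 7 9 9]
Step 5: flows [0->1,3->1,4->1,3->2,4->2] -> levels [7 9 9 7 7]
Step 6: flows [1->0,1->3,1->4,2->3,2->4] -> levels [8 6 7 9 9]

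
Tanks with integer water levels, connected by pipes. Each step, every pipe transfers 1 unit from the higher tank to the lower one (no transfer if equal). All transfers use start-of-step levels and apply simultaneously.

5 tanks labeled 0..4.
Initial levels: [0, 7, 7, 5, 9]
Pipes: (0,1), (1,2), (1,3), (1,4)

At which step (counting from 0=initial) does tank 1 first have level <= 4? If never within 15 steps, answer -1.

Step 1: flows [1->0,1=2,1->3,4->1] -> levels [1 6 7 6 8]
Step 2: flows [1->0,2->1,1=3,4->1] -> levels [2 7 6 6 7]
Step 3: flows [1->0,1->2,1->3,1=4] -> levels [3 4 7 7 7]
Tank 1 first reaches <=4 at step 3

Answer: 3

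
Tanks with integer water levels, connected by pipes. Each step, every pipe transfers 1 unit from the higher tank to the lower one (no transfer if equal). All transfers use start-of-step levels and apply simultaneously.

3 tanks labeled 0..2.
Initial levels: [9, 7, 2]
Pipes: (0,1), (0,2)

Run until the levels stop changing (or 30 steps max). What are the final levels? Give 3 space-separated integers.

Step 1: flows [0->1,0->2] -> levels [7 8 3]
Step 2: flows [1->0,0->2] -> levels [7 7 4]
Step 3: flows [0=1,0->2] -> levels [6 7 5]
Step 4: flows [1->0,0->2] -> levels [6 6 6]
Step 5: flows [0=1,0=2] -> levels [6 6 6]
  -> stable (no change)

Answer: 6 6 6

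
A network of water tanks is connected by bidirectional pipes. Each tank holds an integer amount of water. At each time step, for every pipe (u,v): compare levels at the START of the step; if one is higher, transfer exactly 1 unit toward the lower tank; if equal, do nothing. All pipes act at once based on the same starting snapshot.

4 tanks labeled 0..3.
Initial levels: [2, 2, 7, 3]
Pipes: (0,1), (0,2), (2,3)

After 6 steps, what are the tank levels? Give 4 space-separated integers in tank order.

Step 1: flows [0=1,2->0,2->3] -> levels [3 2 5 4]
Step 2: flows [0->1,2->0,2->3] -> levels [3 3 3 5]
Step 3: flows [0=1,0=2,3->2] -> levels [3 3 4 4]
Step 4: flows [0=1,2->0,2=3] -> levels [4 3 3 4]
Step 5: flows [0->1,0->2,3->2] -> levels [2 4 5 3]
Step 6: flows [1->0,2->0,2->3] -> levels [4 3 3 4]

Answer: 4 3 3 4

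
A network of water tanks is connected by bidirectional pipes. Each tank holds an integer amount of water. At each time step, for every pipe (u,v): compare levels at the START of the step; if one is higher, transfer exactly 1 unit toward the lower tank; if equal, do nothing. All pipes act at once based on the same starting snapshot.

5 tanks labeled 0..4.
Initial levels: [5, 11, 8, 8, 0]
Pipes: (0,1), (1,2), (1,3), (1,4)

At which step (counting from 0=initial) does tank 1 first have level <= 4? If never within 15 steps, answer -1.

Step 1: flows [1->0,1->2,1->3,1->4] -> levels [6 7 9 9 1]
Step 2: flows [1->0,2->1,3->1,1->4] -> levels [7 7 8 8 2]
Step 3: flows [0=1,2->1,3->1,1->4] -> levels [7 8 7 7 3]
Step 4: flows [1->0,1->2,1->3,1->4] -> levels [8 4 8 8 4]
Tank 1 first reaches <=4 at step 4

Answer: 4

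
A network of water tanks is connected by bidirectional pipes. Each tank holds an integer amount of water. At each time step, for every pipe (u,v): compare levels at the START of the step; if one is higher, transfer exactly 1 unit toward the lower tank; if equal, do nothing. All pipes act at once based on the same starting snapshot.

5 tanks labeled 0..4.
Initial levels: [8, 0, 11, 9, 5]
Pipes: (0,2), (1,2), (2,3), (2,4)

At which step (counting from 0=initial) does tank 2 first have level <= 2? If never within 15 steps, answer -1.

Step 1: flows [2->0,2->1,2->3,2->4] -> levels [9 1 7 10 6]
Step 2: flows [0->2,2->1,3->2,2->4] -> levels [8 2 7 9 7]
Step 3: flows [0->2,2->1,3->2,2=4] -> levels [7 3 8 8 7]
Step 4: flows [2->0,2->1,2=3,2->4] -> levels [8 4 5 8 8]
Step 5: flows [0->2,2->1,3->2,4->2] -> levels [7 5 7 7 7]
Step 6: flows [0=2,2->1,2=3,2=4] -> levels [7 6 6 7 7]
Step 7: flows [0->2,1=2,3->2,4->2] -> levels [6 6 9 6 6]
Step 8: flows [2->0,2->1,2->3,2->4] -> levels [7 7 5 7 7]
Step 9: flows [0->2,1->2,3->2,4->2] -> levels [6 6 9 6 6]
  -> period-2 cycle (repeats step 7); tank 2 never drops to <=2
Tank 2 never reaches <=2 within 15 steps

Answer: -1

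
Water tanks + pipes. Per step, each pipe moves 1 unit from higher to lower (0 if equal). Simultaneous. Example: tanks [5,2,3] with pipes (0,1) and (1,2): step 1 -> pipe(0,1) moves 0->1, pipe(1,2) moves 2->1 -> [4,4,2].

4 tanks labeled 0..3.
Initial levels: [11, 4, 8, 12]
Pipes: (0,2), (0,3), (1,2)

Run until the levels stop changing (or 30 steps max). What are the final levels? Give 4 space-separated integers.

Step 1: flows [0->2,3->0,2->1] -> levels [11 5 8 11]
Step 2: flows [0->2,0=3,2->1] -> levels [10 6 8 11]
Step 3: flows [0->2,3->0,2->1] -> levels [10 7 8 10]
Step 4: flows [0->2,0=3,2->1] -> levels [9 8 8 10]
Step 5: flows [0->2,3->0,1=2] -> levels [9 8 9 9]
Step 6: flows [0=2,0=3,2->1] -> levels [9 9 8 9]
Step 7: flows [0->2,0=3,1->2] -> levels [8 8 10 9]
Step 8: flows [2->0,3->0,2->1] -> levels [10 9 8 8]
Step 9: flows [0->2,0->3,1->2] -> levels [8 8 10 9]
  -> period-2 cycle: step 9 state = step 7 state; never stabilizes
  -> state at step 30: (30-7) mod 2 = 1, same as step 8 -> [10 9 8 8]

Answer: 10 9 8 8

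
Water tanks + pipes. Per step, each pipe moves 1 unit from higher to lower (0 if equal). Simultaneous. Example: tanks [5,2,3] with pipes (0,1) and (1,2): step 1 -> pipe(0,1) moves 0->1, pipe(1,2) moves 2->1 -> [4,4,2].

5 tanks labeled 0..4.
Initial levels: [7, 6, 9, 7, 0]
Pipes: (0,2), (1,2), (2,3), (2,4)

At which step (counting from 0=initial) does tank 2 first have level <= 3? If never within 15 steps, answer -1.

Answer: 5

Derivation:
Step 1: flows [2->0,2->1,2->3,2->4] -> levels [8 7 5 8 1]
Step 2: flows [0->2,1->2,3->2,2->4] -> levels [7 6 7 7 2]
Step 3: flows [0=2,2->1,2=3,2->4] -> levels [7 7 5 7 3]
Step 4: flows [0->2,1->2,3->2,2->4] -> levels [6 6 7 6 4]
Step 5: flows [2->0,2->1,2->3,2->4] -> levels [7 7 3 7 5]
Tank 2 first reaches <=3 at step 5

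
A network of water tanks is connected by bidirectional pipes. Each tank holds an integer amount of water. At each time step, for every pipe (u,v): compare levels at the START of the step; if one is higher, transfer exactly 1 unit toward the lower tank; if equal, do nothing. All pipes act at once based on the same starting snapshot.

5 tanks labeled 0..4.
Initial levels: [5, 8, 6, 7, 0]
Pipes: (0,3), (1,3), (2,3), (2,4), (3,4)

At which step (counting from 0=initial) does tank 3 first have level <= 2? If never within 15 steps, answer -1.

Step 1: flows [3->0,1->3,3->2,2->4,3->4] -> levels [6 7 6 5 2]
Step 2: flows [0->3,1->3,2->3,2->4,3->4] -> levels [5 6 4 7 4]
Step 3: flows [3->0,3->1,3->2,2=4,3->4] -> levels [6 7 5 3 5]
Step 4: flows [0->3,1->3,2->3,2=4,4->3] -> levels [5 6 4 7 4]
  -> period-2 cycle (repeats step 2); tank 3 never drops to <=2
Tank 3 never reaches <=2 within 15 steps

Answer: -1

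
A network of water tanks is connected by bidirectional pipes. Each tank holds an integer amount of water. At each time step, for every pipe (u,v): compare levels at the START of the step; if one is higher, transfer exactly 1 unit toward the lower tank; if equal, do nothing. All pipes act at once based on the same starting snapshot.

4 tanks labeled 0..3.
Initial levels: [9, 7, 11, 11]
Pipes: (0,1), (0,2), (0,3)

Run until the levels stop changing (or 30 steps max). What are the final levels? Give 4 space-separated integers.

Step 1: flows [0->1,2->0,3->0] -> levels [10 8 10 10]
Step 2: flows [0->1,0=2,0=3] -> levels [9 9 10 10]
Step 3: flows [0=1,2->0,3->0] -> levels [11 9 9 9]
Step 4: flows [0->1,0->2,0->3] -> levels [8 10 10 10]
Step 5: flows [1->0,2->0,3->0] -> levels [11 9 9 9]
  -> period-2 cycle: step 5 state = step 3 state; never stabilizes
  -> state at step 30: (30-3) mod 2 = 1, same as step 4 -> [8 10 10 10]

Answer: 8 10 10 10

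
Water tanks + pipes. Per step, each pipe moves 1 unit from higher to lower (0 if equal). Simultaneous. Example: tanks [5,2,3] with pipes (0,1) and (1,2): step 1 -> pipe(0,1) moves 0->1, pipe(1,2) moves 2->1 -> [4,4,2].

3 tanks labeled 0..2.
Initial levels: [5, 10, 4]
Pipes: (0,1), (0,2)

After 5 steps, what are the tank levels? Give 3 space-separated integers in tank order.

Step 1: flows [1->0,0->2] -> levels [5 9 5]
Step 2: flows [1->0,0=2] -> levels [6 8 5]
Step 3: flows [1->0,0->2] -> levels [6 7 6]
Step 4: flows [1->0,0=2] -> levels [7 6 6]
Step 5: flows [0->1,0->2] -> levels [5 7 7]

Answer: 5 7 7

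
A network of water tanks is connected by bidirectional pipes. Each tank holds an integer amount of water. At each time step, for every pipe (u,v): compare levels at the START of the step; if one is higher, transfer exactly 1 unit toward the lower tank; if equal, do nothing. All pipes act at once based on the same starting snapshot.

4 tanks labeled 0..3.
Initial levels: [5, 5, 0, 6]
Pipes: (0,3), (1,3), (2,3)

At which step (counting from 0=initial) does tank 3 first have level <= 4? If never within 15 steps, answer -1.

Answer: 1

Derivation:
Step 1: flows [3->0,3->1,3->2] -> levels [6 6 1 3]
Tank 3 first reaches <=4 at step 1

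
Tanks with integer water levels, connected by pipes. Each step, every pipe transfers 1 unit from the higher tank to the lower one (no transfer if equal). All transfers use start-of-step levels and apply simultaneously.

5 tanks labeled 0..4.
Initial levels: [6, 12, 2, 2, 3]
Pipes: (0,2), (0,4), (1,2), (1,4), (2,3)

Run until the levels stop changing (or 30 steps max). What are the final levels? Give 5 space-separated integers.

Step 1: flows [0->2,0->4,1->2,1->4,2=3] -> levels [4 10 4 2 5]
Step 2: flows [0=2,4->0,1->2,1->4,2->3] -> levels [5 8 4 3 5]
Step 3: flows [0->2,0=4,1->2,1->4,2->3] -> levels [4 6 5 4 6]
Step 4: flows [2->0,4->0,1->2,1=4,2->3] -> levels [6 5 4 5 5]
Step 5: flows [0->2,0->4,1->2,1=4,3->2] -> levels [4 4 7 4 6]
Step 6: flows [2->0,4->0,2->1,4->1,2->3] -> levels [6 6 4 5 4]
Step 7: flows [0->2,0->4,1->2,1->4,3->2] -> levels [4 4 7 4 6]
  -> period-2 cycle: step 7 state = step 5 state; never stabilizes
  -> state at step 30: (30-5) mod 2 = 1, same as step 6 -> [6 6 4 5 4]

Answer: 6 6 4 5 4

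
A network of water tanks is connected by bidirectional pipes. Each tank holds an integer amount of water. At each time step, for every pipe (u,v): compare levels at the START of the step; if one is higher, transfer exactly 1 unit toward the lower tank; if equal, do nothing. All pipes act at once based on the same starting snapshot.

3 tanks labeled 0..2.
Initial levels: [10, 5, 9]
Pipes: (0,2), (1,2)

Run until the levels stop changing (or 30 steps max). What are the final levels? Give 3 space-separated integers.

Answer: 8 8 8

Derivation:
Step 1: flows [0->2,2->1] -> levels [9 6 9]
Step 2: flows [0=2,2->1] -> levels [9 7 8]
Step 3: flows [0->2,2->1] -> levels [8 8 8]
Step 4: flows [0=2,1=2] -> levels [8 8 8]
  -> stable (no change)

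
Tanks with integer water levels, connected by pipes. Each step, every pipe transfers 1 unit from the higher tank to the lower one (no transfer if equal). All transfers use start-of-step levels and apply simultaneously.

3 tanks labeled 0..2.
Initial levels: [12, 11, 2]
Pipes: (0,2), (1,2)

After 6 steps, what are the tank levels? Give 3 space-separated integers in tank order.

Step 1: flows [0->2,1->2] -> levels [11 10 4]
Step 2: flows [0->2,1->2] -> levels [10 9 6]
Step 3: flows [0->2,1->2] -> levels [9 8 8]
Step 4: flows [0->2,1=2] -> levels [8 8 9]
Step 5: flows [2->0,2->1] -> levels [9 9 7]
Step 6: flows [0->2,1->2] -> levels [8 8 9]

Answer: 8 8 9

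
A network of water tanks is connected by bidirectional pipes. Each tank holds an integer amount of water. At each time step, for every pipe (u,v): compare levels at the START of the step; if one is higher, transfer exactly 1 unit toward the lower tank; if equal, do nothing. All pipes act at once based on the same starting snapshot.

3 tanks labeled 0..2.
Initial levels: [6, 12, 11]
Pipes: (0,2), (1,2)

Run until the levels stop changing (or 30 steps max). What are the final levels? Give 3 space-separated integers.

Step 1: flows [2->0,1->2] -> levels [7 11 11]
Step 2: flows [2->0,1=2] -> levels [8 11 10]
Step 3: flows [2->0,1->2] -> levels [9 10 10]
Step 4: flows [2->0,1=2] -> levels [10 10 9]
Step 5: flows [0->2,1->2] -> levels [9 9 11]
Step 6: flows [2->0,2->1] -> levels [10 10 9]
  -> period-2 cycle: step 6 state = step 4 state; never stabilizes
  -> state at step 30: (30-4) mod 2 = 0, same as step 4 -> [10 10 9]

Answer: 10 10 9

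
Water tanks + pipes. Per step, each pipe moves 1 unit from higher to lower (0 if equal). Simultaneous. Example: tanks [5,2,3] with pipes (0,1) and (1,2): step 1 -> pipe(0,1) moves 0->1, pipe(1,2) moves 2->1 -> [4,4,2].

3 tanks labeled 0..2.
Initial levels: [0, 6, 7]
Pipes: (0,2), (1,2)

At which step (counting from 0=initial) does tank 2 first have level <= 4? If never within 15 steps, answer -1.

Step 1: flows [2->0,2->1] -> levels [1 7 5]
Step 2: flows [2->0,1->2] -> levels [2 6 5]
Step 3: flows [2->0,1->2] -> levels [3 5 5]
Step 4: flows [2->0,1=2] -> levels [4 5 4]
Tank 2 first reaches <=4 at step 4

Answer: 4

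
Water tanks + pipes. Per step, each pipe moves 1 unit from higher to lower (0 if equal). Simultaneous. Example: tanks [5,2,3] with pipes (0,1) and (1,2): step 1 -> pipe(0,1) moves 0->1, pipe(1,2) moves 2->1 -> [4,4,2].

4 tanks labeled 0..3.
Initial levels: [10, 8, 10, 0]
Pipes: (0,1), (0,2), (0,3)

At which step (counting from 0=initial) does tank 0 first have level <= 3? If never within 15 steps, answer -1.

Step 1: flows [0->1,0=2,0->3] -> levels [8 9 10 1]
Step 2: flows [1->0,2->0,0->3] -> levels [9 8 9 2]
Step 3: flows [0->1,0=2,0->3] -> levels [7 9 9 3]
Step 4: flows [1->0,2->0,0->3] -> levels [8 8 8 4]
Step 5: flows [0=1,0=2,0->3] -> levels [7 8 8 5]
Step 6: flows [1->0,2->0,0->3] -> levels [8 7 7 6]
Step 7: flows [0->1,0->2,0->3] -> levels [5 8 8 7]
Step 8: flows [1->0,2->0,3->0] -> levels [8 7 7 6]
  -> period-2 cycle (repeats step 6); tank 0 never drops to <=3
Tank 0 never reaches <=3 within 15 steps

Answer: -1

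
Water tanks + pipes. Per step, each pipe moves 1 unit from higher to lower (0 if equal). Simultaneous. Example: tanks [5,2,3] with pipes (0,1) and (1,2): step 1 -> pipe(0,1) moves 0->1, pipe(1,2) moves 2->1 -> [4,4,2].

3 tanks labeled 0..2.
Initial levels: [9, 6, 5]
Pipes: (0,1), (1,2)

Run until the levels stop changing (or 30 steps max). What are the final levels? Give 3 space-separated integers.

Step 1: flows [0->1,1->2] -> levels [8 6 6]
Step 2: flows [0->1,1=2] -> levels [7 7 6]
Step 3: flows [0=1,1->2] -> levels [7 6 7]
Step 4: flows [0->1,2->1] -> levels [6 8 6]
Step 5: flows [1->0,1->2] -> levels [7 6 7]
  -> period-2 cycle: step 5 state = step 3 state; never stabilizes
  -> state at step 30: (30-3) mod 2 = 1, same as step 4 -> [6 8 6]

Answer: 6 8 6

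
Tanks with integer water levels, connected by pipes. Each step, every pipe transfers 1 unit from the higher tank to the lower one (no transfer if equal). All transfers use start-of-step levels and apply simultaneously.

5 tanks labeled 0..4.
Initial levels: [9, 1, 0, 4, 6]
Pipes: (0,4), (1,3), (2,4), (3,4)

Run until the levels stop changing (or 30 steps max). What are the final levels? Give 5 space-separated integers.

Step 1: flows [0->4,3->1,4->2,4->3] -> levels [8 2 1 4 5]
Step 2: flows [0->4,3->1,4->2,4->3] -> levels [7 3 2 4 4]
Step 3: flows [0->4,3->1,4->2,3=4] -> levels [6 4 3 3 4]
Step 4: flows [0->4,1->3,4->2,4->3] -> levels [5 3 4 5 3]
Step 5: flows [0->4,3->1,2->4,3->4] -> levels [4 4 3 3 6]
Step 6: flows [4->0,1->3,4->2,4->3] -> levels [5 3 4 5 3]
  -> period-2 cycle: step 6 state = step 4 state; never stabilizes
  -> state at step 30: (30-4) mod 2 = 0, same as step 4 -> [5 3 4 5 3]

Answer: 5 3 4 5 3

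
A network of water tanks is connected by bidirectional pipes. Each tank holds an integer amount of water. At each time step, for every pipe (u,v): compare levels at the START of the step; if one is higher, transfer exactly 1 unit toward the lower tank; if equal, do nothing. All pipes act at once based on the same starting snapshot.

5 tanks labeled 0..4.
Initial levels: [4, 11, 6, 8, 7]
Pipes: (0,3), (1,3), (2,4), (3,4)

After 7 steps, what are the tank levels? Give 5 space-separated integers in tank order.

Answer: 8 8 7 5 8

Derivation:
Step 1: flows [3->0,1->3,4->2,3->4] -> levels [5 10 7 7 7]
Step 2: flows [3->0,1->3,2=4,3=4] -> levels [6 9 7 7 7]
Step 3: flows [3->0,1->3,2=4,3=4] -> levels [7 8 7 7 7]
Step 4: flows [0=3,1->3,2=4,3=4] -> levels [7 7 7 8 7]
Step 5: flows [3->0,3->1,2=4,3->4] -> levels [8 8 7 5 8]
Step 6: flows [0->3,1->3,4->2,4->3] -> levels [7 7 8 8 6]
Step 7: flows [3->0,3->1,2->4,3->4] -> levels [8 8 7 5 8]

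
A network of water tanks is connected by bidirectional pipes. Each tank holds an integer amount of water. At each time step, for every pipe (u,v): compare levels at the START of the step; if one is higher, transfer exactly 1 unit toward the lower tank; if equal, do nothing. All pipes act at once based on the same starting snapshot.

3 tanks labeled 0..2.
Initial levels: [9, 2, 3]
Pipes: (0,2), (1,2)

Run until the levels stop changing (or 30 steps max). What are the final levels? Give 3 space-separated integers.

Answer: 4 4 6

Derivation:
Step 1: flows [0->2,2->1] -> levels [8 3 3]
Step 2: flows [0->2,1=2] -> levels [7 3 4]
Step 3: flows [0->2,2->1] -> levels [6 4 4]
Step 4: flows [0->2,1=2] -> levels [5 4 5]
Step 5: flows [0=2,2->1] -> levels [5 5 4]
Step 6: flows [0->2,1->2] -> levels [4 4 6]
Step 7: flows [2->0,2->1] -> levels [5 5 4]
  -> period-2 cycle: step 7 state = step 5 state; never stabilizes
  -> state at step 30: (30-5) mod 2 = 1, same as step 6 -> [4 4 6]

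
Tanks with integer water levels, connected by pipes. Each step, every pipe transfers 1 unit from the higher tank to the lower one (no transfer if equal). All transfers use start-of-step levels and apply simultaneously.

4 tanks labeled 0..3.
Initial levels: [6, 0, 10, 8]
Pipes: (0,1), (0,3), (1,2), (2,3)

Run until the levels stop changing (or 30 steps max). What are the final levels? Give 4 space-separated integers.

Answer: 6 6 6 6

Derivation:
Step 1: flows [0->1,3->0,2->1,2->3] -> levels [6 2 8 8]
Step 2: flows [0->1,3->0,2->1,2=3] -> levels [6 4 7 7]
Step 3: flows [0->1,3->0,2->1,2=3] -> levels [6 6 6 6]
Step 4: flows [0=1,0=3,1=2,2=3] -> levels [6 6 6 6]
  -> stable (no change)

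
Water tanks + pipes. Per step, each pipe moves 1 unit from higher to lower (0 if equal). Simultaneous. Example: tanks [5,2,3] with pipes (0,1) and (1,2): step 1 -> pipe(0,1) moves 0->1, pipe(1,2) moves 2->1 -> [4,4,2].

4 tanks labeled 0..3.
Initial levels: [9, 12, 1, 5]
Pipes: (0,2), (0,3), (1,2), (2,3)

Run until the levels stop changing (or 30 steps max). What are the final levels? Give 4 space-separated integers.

Step 1: flows [0->2,0->3,1->2,3->2] -> levels [7 11 4 5]
Step 2: flows [0->2,0->3,1->2,3->2] -> levels [5 10 7 5]
Step 3: flows [2->0,0=3,1->2,2->3] -> levels [6 9 6 6]
Step 4: flows [0=2,0=3,1->2,2=3] -> levels [6 8 7 6]
Step 5: flows [2->0,0=3,1->2,2->3] -> levels [7 7 6 7]
Step 6: flows [0->2,0=3,1->2,3->2] -> levels [6 6 9 6]
Step 7: flows [2->0,0=3,2->1,2->3] -> levels [7 7 6 7]
  -> period-2 cycle: step 7 state = step 5 state; never stabilizes
  -> state at step 30: (30-5) mod 2 = 1, same as step 6 -> [6 6 9 6]

Answer: 6 6 9 6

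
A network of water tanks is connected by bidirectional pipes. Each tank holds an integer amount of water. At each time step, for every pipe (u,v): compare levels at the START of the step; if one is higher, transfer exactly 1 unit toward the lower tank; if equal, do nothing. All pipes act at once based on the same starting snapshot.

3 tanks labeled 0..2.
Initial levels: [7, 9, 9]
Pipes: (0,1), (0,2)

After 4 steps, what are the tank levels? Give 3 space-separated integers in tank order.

Step 1: flows [1->0,2->0] -> levels [9 8 8]
Step 2: flows [0->1,0->2] -> levels [7 9 9]
  -> period-2 cycle: step 2 state = step 0 state
  -> state at step 4: (4-0) mod 2 = 0, same as step 0 -> [7 9 9]

Answer: 7 9 9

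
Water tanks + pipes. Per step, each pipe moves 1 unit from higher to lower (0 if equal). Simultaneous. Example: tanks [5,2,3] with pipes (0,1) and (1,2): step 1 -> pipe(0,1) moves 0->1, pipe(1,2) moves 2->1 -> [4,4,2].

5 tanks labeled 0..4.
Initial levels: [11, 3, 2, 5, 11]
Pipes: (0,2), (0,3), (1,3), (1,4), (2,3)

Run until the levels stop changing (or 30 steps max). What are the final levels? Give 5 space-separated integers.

Step 1: flows [0->2,0->3,3->1,4->1,3->2] -> levels [9 5 4 4 10]
Step 2: flows [0->2,0->3,1->3,4->1,2=3] -> levels [7 5 5 6 9]
Step 3: flows [0->2,0->3,3->1,4->1,3->2] -> levels [5 7 7 5 8]
Step 4: flows [2->0,0=3,1->3,4->1,2->3] -> levels [6 7 5 7 7]
Step 5: flows [0->2,3->0,1=3,1=4,3->2] -> levels [6 7 7 5 7]
Step 6: flows [2->0,0->3,1->3,1=4,2->3] -> levels [6 6 5 8 7]
Step 7: flows [0->2,3->0,3->1,4->1,3->2] -> levels [6 8 7 5 6]
Step 8: flows [2->0,0->3,1->3,1->4,2->3] -> levels [6 6 5 8 7]
  -> period-2 cycle: step 8 state = step 6 state; never stabilizes
  -> state at step 30: (30-6) mod 2 = 0, same as step 6 -> [6 6 5 8 7]

Answer: 6 6 5 8 7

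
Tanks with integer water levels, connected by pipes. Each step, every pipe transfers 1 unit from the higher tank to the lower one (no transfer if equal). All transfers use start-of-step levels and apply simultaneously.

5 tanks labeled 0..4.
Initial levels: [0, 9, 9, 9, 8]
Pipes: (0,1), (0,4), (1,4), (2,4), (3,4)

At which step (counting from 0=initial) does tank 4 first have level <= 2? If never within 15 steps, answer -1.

Step 1: flows [1->0,4->0,1->4,2->4,3->4] -> levels [2 7 8 8 10]
Step 2: flows [1->0,4->0,4->1,4->2,4->3] -> levels [4 7 9 9 6]
Step 3: flows [1->0,4->0,1->4,2->4,3->4] -> levels [6 5 8 8 8]
Step 4: flows [0->1,4->0,4->1,2=4,3=4] -> levels [6 7 8 8 6]
Step 5: flows [1->0,0=4,1->4,2->4,3->4] -> levels [7 5 7 7 9]
Step 6: flows [0->1,4->0,4->1,4->2,4->3] -> levels [7 7 8 8 5]
Step 7: flows [0=1,0->4,1->4,2->4,3->4] -> levels [6 6 7 7 9]
Step 8: flows [0=1,4->0,4->1,4->2,4->3] -> levels [7 7 8 8 5]
  -> period-2 cycle (repeats step 6); tank 4 never drops to <=2
Tank 4 never reaches <=2 within 15 steps

Answer: -1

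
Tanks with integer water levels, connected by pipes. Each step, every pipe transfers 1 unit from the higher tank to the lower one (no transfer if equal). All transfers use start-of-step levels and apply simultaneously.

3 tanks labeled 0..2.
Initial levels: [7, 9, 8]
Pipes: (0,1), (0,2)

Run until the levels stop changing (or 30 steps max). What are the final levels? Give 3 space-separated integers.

Answer: 7 9 8

Derivation:
Step 1: flows [1->0,2->0] -> levels [9 8 7]
Step 2: flows [0->1,0->2] -> levels [7 9 8]
  -> period-2 cycle: step 2 state = step 0 state; never stabilizes
  -> state at step 30: (30-0) mod 2 = 0, same as step 0 -> [7 9 8]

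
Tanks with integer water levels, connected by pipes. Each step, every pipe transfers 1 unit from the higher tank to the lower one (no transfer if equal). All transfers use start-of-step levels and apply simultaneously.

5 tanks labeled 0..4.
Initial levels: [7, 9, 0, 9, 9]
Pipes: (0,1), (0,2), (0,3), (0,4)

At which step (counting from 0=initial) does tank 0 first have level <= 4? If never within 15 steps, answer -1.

Answer: 7

Derivation:
Step 1: flows [1->0,0->2,3->0,4->0] -> levels [9 8 1 8 8]
Step 2: flows [0->1,0->2,0->3,0->4] -> levels [5 9 2 9 9]
Step 3: flows [1->0,0->2,3->0,4->0] -> levels [7 8 3 8 8]
Step 4: flows [1->0,0->2,3->0,4->0] -> levels [9 7 4 7 7]
Step 5: flows [0->1,0->2,0->3,0->4] -> levels [5 8 5 8 8]
Step 6: flows [1->0,0=2,3->0,4->0] -> levels [8 7 5 7 7]
Step 7: flows [0->1,0->2,0->3,0->4] -> levels [4 8 6 8 8]
Tank 0 first reaches <=4 at step 7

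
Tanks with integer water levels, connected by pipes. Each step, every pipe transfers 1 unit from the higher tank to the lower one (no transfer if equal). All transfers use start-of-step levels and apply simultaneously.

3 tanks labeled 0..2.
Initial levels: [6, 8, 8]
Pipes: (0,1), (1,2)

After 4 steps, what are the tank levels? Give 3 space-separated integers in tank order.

Step 1: flows [1->0,1=2] -> levels [7 7 8]
Step 2: flows [0=1,2->1] -> levels [7 8 7]
Step 3: flows [1->0,1->2] -> levels [8 6 8]
Step 4: flows [0->1,2->1] -> levels [7 8 7]

Answer: 7 8 7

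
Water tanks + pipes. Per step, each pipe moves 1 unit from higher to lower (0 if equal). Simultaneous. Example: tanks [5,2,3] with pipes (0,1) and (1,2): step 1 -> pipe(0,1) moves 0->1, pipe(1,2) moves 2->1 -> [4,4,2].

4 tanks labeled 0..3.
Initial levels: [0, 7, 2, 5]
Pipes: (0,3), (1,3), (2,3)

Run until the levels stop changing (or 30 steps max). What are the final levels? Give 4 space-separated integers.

Step 1: flows [3->0,1->3,3->2] -> levels [1 6 3 4]
Step 2: flows [3->0,1->3,3->2] -> levels [2 5 4 3]
Step 3: flows [3->0,1->3,2->3] -> levels [3 4 3 4]
Step 4: flows [3->0,1=3,3->2] -> levels [4 4 4 2]
Step 5: flows [0->3,1->3,2->3] -> levels [3 3 3 5]
Step 6: flows [3->0,3->1,3->2] -> levels [4 4 4 2]
  -> period-2 cycle: step 6 state = step 4 state; never stabilizes
  -> state at step 30: (30-4) mod 2 = 0, same as step 4 -> [4 4 4 2]

Answer: 4 4 4 2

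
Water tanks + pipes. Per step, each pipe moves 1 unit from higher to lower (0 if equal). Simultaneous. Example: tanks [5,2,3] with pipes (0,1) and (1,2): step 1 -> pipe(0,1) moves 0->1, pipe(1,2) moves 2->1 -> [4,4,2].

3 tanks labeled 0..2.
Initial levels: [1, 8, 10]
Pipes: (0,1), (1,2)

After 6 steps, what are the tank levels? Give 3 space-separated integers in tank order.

Answer: 6 7 6

Derivation:
Step 1: flows [1->0,2->1] -> levels [2 8 9]
Step 2: flows [1->0,2->1] -> levels [3 8 8]
Step 3: flows [1->0,1=2] -> levels [4 7 8]
Step 4: flows [1->0,2->1] -> levels [5 7 7]
Step 5: flows [1->0,1=2] -> levels [6 6 7]
Step 6: flows [0=1,2->1] -> levels [6 7 6]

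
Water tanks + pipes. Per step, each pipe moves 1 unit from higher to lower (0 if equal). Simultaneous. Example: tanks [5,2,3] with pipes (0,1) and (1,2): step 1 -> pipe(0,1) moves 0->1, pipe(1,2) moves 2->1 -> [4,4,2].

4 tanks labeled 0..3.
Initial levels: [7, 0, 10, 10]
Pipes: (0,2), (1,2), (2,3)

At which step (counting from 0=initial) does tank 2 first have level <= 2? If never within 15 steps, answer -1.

Step 1: flows [2->0,2->1,2=3] -> levels [8 1 8 10]
Step 2: flows [0=2,2->1,3->2] -> levels [8 2 8 9]
Step 3: flows [0=2,2->1,3->2] -> levels [8 3 8 8]
Step 4: flows [0=2,2->1,2=3] -> levels [8 4 7 8]
Step 5: flows [0->2,2->1,3->2] -> levels [7 5 8 7]
Step 6: flows [2->0,2->1,2->3] -> levels [8 6 5 8]
Step 7: flows [0->2,1->2,3->2] -> levels [7 5 8 7]
  -> period-2 cycle (repeats step 5); tank 2 never drops to <=2
Tank 2 never reaches <=2 within 15 steps

Answer: -1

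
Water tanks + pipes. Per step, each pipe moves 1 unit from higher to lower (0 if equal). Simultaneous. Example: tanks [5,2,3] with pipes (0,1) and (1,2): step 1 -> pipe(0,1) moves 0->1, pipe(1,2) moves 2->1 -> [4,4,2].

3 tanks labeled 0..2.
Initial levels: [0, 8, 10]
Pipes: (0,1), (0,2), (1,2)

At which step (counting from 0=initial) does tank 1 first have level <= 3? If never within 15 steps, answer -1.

Answer: -1

Derivation:
Step 1: flows [1->0,2->0,2->1] -> levels [2 8 8]
Step 2: flows [1->0,2->0,1=2] -> levels [4 7 7]
Step 3: flows [1->0,2->0,1=2] -> levels [6 6 6]
Step 4: flows [0=1,0=2,1=2] -> levels [6 6 6]
  -> stable; tank 1 stays at 6 > 3
Tank 1 never reaches <=3 within 15 steps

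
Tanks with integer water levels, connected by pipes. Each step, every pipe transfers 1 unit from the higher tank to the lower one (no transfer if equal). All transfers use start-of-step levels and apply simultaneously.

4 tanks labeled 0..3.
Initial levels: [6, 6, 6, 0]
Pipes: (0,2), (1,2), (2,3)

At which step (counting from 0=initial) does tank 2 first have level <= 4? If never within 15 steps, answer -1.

Step 1: flows [0=2,1=2,2->3] -> levels [6 6 5 1]
Step 2: flows [0->2,1->2,2->3] -> levels [5 5 6 2]
Step 3: flows [2->0,2->1,2->3] -> levels [6 6 3 3]
Tank 2 first reaches <=4 at step 3

Answer: 3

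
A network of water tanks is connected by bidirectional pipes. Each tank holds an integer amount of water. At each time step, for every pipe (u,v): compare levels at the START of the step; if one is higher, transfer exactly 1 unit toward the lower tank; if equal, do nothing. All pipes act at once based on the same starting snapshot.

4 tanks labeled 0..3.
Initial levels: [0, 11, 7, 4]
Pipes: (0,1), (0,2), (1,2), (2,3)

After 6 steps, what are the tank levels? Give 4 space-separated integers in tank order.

Step 1: flows [1->0,2->0,1->2,2->3] -> levels [2 9 6 5]
Step 2: flows [1->0,2->0,1->2,2->3] -> levels [4 7 5 6]
Step 3: flows [1->0,2->0,1->2,3->2] -> levels [6 5 6 5]
Step 4: flows [0->1,0=2,2->1,2->3] -> levels [5 7 4 6]
Step 5: flows [1->0,0->2,1->2,3->2] -> levels [5 5 7 5]
Step 6: flows [0=1,2->0,2->1,2->3] -> levels [6 6 4 6]

Answer: 6 6 4 6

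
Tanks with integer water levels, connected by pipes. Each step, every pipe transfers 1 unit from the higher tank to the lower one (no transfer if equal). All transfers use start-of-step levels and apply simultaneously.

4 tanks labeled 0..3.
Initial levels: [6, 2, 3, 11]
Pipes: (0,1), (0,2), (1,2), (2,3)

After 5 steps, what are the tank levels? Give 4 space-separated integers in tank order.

Step 1: flows [0->1,0->2,2->1,3->2] -> levels [4 4 4 10]
Step 2: flows [0=1,0=2,1=2,3->2] -> levels [4 4 5 9]
Step 3: flows [0=1,2->0,2->1,3->2] -> levels [5 5 4 8]
Step 4: flows [0=1,0->2,1->2,3->2] -> levels [4 4 7 7]
Step 5: flows [0=1,2->0,2->1,2=3] -> levels [5 5 5 7]

Answer: 5 5 5 7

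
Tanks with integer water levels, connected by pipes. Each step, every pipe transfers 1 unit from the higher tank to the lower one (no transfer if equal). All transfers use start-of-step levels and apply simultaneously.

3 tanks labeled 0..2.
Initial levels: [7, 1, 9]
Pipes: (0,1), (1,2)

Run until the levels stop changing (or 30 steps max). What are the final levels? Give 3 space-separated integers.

Step 1: flows [0->1,2->1] -> levels [6 3 8]
Step 2: flows [0->1,2->1] -> levels [5 5 7]
Step 3: flows [0=1,2->1] -> levels [5 6 6]
Step 4: flows [1->0,1=2] -> levels [6 5 6]
Step 5: flows [0->1,2->1] -> levels [5 7 5]
Step 6: flows [1->0,1->2] -> levels [6 5 6]
  -> period-2 cycle: step 6 state = step 4 state; never stabilizes
  -> state at step 30: (30-4) mod 2 = 0, same as step 4 -> [6 5 6]

Answer: 6 5 6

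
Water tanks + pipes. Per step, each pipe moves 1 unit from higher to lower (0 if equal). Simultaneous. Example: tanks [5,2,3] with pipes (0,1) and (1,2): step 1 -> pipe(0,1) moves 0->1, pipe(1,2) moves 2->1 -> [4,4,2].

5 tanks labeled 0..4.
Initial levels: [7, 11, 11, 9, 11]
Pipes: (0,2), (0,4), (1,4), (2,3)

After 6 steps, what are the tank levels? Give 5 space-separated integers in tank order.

Step 1: flows [2->0,4->0,1=4,2->3] -> levels [9 11 9 10 10]
Step 2: flows [0=2,4->0,1->4,3->2] -> levels [10 10 10 9 10]
Step 3: flows [0=2,0=4,1=4,2->3] -> levels [10 10 9 10 10]
Step 4: flows [0->2,0=4,1=4,3->2] -> levels [9 10 11 9 10]
Step 5: flows [2->0,4->0,1=4,2->3] -> levels [11 10 9 10 9]
Step 6: flows [0->2,0->4,1->4,3->2] -> levels [9 9 11 9 11]

Answer: 9 9 11 9 11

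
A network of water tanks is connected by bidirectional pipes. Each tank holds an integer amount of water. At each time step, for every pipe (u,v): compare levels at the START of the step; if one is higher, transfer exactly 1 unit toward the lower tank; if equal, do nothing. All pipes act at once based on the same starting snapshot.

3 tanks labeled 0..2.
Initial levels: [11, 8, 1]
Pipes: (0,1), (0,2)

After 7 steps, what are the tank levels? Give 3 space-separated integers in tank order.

Answer: 8 6 6

Derivation:
Step 1: flows [0->1,0->2] -> levels [9 9 2]
Step 2: flows [0=1,0->2] -> levels [8 9 3]
Step 3: flows [1->0,0->2] -> levels [8 8 4]
Step 4: flows [0=1,0->2] -> levels [7 8 5]
Step 5: flows [1->0,0->2] -> levels [7 7 6]
Step 6: flows [0=1,0->2] -> levels [6 7 7]
Step 7: flows [1->0,2->0] -> levels [8 6 6]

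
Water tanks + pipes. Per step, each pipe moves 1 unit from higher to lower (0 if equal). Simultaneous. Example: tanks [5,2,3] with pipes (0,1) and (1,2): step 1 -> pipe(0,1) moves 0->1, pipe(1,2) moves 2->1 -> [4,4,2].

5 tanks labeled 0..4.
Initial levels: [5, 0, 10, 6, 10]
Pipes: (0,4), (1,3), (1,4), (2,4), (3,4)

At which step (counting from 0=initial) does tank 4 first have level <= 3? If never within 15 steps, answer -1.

Step 1: flows [4->0,3->1,4->1,2=4,4->3] -> levels [6 2 10 6 7]
Step 2: flows [4->0,3->1,4->1,2->4,4->3] -> levels [7 4 9 6 5]
Step 3: flows [0->4,3->1,4->1,2->4,3->4] -> levels [6 6 8 4 7]
Step 4: flows [4->0,1->3,4->1,2->4,4->3] -> levels [7 6 7 6 5]
Step 5: flows [0->4,1=3,1->4,2->4,3->4] -> levels [6 5 6 5 9]
Step 6: flows [4->0,1=3,4->1,4->2,4->3] -> levels [7 6 7 6 5]
  -> period-2 cycle (repeats step 4); tank 4 never drops to <=3
Tank 4 never reaches <=3 within 15 steps

Answer: -1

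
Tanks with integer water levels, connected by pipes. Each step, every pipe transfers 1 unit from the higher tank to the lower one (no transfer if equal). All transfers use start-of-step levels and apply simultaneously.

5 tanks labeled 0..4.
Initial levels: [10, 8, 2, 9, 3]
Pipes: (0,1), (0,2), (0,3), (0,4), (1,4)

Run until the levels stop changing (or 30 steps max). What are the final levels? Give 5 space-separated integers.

Step 1: flows [0->1,0->2,0->3,0->4,1->4] -> levels [6 8 3 10 5]
Step 2: flows [1->0,0->2,3->0,0->4,1->4] -> levels [6 6 4 9 7]
Step 3: flows [0=1,0->2,3->0,4->0,4->1] -> levels [7 7 5 8 5]
Step 4: flows [0=1,0->2,3->0,0->4,1->4] -> levels [6 6 6 7 7]
Step 5: flows [0=1,0=2,3->0,4->0,4->1] -> levels [8 7 6 6 5]
Step 6: flows [0->1,0->2,0->3,0->4,1->4] -> levels [4 7 7 7 7]
Step 7: flows [1->0,2->0,3->0,4->0,1=4] -> levels [8 6 6 6 6]
Step 8: flows [0->1,0->2,0->3,0->4,1=4] -> levels [4 7 7 7 7]
  -> period-2 cycle: step 8 state = step 6 state; never stabilizes
  -> state at step 30: (30-6) mod 2 = 0, same as step 6 -> [4 7 7 7 7]

Answer: 4 7 7 7 7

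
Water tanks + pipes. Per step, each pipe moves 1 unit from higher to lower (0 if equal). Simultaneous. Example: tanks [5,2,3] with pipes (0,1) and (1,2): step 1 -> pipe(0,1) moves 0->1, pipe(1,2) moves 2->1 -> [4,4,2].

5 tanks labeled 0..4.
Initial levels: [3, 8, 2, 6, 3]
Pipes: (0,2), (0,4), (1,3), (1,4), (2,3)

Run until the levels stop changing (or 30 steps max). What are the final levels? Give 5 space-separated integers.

Step 1: flows [0->2,0=4,1->3,1->4,3->2] -> levels [2 6 4 6 4]
Step 2: flows [2->0,4->0,1=3,1->4,3->2] -> levels [4 5 4 5 4]
Step 3: flows [0=2,0=4,1=3,1->4,3->2] -> levels [4 4 5 4 5]
Step 4: flows [2->0,4->0,1=3,4->1,2->3] -> levels [6 5 3 5 3]
Step 5: flows [0->2,0->4,1=3,1->4,3->2] -> levels [4 4 5 4 5]
  -> period-2 cycle: step 5 state = step 3 state; never stabilizes
  -> state at step 30: (30-3) mod 2 = 1, same as step 4 -> [6 5 3 5 3]

Answer: 6 5 3 5 3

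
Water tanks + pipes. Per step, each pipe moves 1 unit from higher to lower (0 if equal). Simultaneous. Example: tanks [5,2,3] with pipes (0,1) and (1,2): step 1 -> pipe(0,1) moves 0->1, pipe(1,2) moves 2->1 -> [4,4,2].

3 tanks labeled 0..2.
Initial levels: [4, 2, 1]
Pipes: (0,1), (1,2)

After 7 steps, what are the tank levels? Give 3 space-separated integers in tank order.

Answer: 3 1 3

Derivation:
Step 1: flows [0->1,1->2] -> levels [3 2 2]
Step 2: flows [0->1,1=2] -> levels [2 3 2]
Step 3: flows [1->0,1->2] -> levels [3 1 3]
Step 4: flows [0->1,2->1] -> levels [2 3 2]
  -> period-2 cycle: step 4 state = step 2 state
  -> state at step 7: (7-2) mod 2 = 1, same as step 3 -> [3 1 3]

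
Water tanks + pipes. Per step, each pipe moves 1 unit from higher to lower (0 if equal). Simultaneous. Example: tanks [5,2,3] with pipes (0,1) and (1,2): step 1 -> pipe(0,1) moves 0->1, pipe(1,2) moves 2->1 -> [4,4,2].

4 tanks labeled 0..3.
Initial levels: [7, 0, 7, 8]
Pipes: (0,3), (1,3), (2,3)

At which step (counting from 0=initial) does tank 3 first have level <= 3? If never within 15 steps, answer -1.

Answer: -1

Derivation:
Step 1: flows [3->0,3->1,3->2] -> levels [8 1 8 5]
Step 2: flows [0->3,3->1,2->3] -> levels [7 2 7 6]
Step 3: flows [0->3,3->1,2->3] -> levels [6 3 6 7]
Step 4: flows [3->0,3->1,3->2] -> levels [7 4 7 4]
Step 5: flows [0->3,1=3,2->3] -> levels [6 4 6 6]
Step 6: flows [0=3,3->1,2=3] -> levels [6 5 6 5]
Step 7: flows [0->3,1=3,2->3] -> levels [5 5 5 7]
Step 8: flows [3->0,3->1,3->2] -> levels [6 6 6 4]
Step 9: flows [0->3,1->3,2->3] -> levels [5 5 5 7]
  -> period-2 cycle (repeats step 7); tank 3 never drops to <=3
Tank 3 never reaches <=3 within 15 steps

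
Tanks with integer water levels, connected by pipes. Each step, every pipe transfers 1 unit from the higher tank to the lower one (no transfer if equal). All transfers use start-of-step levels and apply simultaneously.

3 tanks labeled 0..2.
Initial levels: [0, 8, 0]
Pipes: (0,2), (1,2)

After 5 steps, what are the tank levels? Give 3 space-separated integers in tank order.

Step 1: flows [0=2,1->2] -> levels [0 7 1]
Step 2: flows [2->0,1->2] -> levels [1 6 1]
Step 3: flows [0=2,1->2] -> levels [1 5 2]
Step 4: flows [2->0,1->2] -> levels [2 4 2]
Step 5: flows [0=2,1->2] -> levels [2 3 3]

Answer: 2 3 3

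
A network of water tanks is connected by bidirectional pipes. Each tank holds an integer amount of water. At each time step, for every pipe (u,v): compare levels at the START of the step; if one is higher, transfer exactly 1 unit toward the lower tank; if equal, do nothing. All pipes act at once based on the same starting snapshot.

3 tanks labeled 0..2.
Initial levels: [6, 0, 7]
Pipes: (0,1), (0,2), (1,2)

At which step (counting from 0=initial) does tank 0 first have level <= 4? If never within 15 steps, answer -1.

Step 1: flows [0->1,2->0,2->1] -> levels [6 2 5]
Step 2: flows [0->1,0->2,2->1] -> levels [4 4 5]
Tank 0 first reaches <=4 at step 2

Answer: 2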